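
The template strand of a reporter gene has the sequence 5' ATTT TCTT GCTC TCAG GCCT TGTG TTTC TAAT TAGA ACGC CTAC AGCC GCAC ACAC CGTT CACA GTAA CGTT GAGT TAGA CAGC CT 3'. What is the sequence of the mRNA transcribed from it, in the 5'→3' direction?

5′-AGGCUGUCUAACUCAACGUUACUGUGAACGGUGUGUGCGGCUGUAGGCGUUCUAAUUAGAAACACAAGGCCUGAGAGCAAGAAAAU-3′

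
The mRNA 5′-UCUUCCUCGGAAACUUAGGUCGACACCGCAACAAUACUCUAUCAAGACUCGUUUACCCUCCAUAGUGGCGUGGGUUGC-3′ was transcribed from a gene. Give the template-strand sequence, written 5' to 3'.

5'-GCAACCCACGCCACTATGGAGGGTAAACGAGTCTTGATAGAGTATTGTTGCGGTGTCGACCTAAGTTTCCGAGGAAGA-3'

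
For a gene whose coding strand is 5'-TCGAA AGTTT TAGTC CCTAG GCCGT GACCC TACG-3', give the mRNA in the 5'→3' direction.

5'-UCGAAAGUUUUAGUCCCUAGGCCGUGACCCUACG-3'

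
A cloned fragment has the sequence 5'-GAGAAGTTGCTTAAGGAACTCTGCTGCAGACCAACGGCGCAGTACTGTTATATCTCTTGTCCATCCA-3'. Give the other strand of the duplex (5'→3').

The complement of GAGAAGTTGCTTAAGGAACTCTGCTGCAGACCAACGGCGCAGTACTGTTATATCTCTTGTCCATCCA is CTCTTCAACGAATTCCTTGAGACGACGTCTGGTTGCCGCGTCATGACAATATAGAGAACAGGTAGGT (A↔T, G↔C). DNA strands are antiparallel, so the complementary strand runs 3'→5'; reversing gives the 5'→3' form.

5'-TGGATGGACAAGAGATATAACAGTACTGCGCCGTTGGTCTGCAGCAGAGTTCCTTAAGCAACTTCTC-3'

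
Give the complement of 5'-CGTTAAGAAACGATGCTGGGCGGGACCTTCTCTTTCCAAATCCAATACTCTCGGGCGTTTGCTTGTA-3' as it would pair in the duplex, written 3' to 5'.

3'-GCAATTCTTTGCTACGACCCGCCCTGGAAGAGAAAGGTTTAGGTTATGAGAGCCCGCAAACGAACAT-5'

Base-pairing A↔T, G↔C gives the complement. The complementary strand is antiparallel, so paired with a 5'→3' strand it runs 3'→5'.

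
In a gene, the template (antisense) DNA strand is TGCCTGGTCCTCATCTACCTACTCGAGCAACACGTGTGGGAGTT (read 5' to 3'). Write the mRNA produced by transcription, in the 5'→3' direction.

RNA polymerase reads the template 3'→5' and synthesizes mRNA 5'→3' by base-pairing (A→U, T→A, G↔C). The complement of the template is ACGGACCAGGAGTAGATGGATGAGCTCGTTGTGCACACCCTCAA; antiparallel, so 5'→3' the coding strand is AACTCCCACACGTGTTGCTCGAGTAGGTAGATGAGGACCAGGCA. Replace T with U for the mRNA.

5'-AACUCCCACACGUGUUGCUCGAGUAGGUAGAUGAGGACCAGGCA-3'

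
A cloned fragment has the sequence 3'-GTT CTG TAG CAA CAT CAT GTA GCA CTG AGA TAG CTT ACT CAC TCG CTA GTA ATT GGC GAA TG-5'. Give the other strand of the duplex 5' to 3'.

5'-CAAGACATCGTTGTAGTACATCGTGACTCTATCGAATGAGTGAGCGATCATTAACCGCTTAC-3'

The strand is given 3'→5', so its complement runs 5'→3' in the same left-to-right order: pair each base A↔T, G↔C.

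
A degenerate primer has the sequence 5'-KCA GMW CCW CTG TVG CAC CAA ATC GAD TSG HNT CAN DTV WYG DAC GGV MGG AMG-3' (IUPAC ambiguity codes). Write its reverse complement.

Standard pairs A↔T, G↔C; ambiguity codes pair Y↔R, M↔K, W↔W, S↔S, D↔H, V↔B, N↔N. Complement (MGTCKWGGWGACABCGTGGTTTAGCTHASCDNAGTNHABWRCHTGCCBKCCTKC), then reverse for 5'→3'.

5'-CKTCCKBCCGTHCRWBAHNTGANDCSAHTCGATTTGGTGCBACAGWGGWKCTGM-3'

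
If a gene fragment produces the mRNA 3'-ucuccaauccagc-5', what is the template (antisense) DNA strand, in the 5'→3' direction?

5'-AGAGGTTAGGTCG-3'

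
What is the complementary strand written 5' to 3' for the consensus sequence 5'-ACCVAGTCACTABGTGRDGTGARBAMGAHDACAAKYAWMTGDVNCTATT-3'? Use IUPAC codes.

Standard pairs A↔T, G↔C; ambiguity codes pair R↔Y, M↔K, W↔W, B↔V, D↔H, N↔N. Complement (TGGBTCAGTGATVCACYHCACTYVTKCTDHTGTTMRTWKACHBNGATAA), then reverse for 5'→3'.

5'-AATAGNBHCAKWTRMTTGTHDTCKTVYTCACHYCACVTAGTGACTBGGT-3'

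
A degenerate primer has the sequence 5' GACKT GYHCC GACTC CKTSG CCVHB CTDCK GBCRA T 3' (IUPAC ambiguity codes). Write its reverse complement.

5'-ATYGVCMGHAGVDBGGCSAMGGAGTCGGDRCAMGTC-3'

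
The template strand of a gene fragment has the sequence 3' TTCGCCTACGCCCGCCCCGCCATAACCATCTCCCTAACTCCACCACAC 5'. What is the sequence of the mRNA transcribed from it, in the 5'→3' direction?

5'-AAGCGGAUGCGGGCGGGGCGGUAUUGGUAGAGGGAUUGAGGUGGUGUG-3'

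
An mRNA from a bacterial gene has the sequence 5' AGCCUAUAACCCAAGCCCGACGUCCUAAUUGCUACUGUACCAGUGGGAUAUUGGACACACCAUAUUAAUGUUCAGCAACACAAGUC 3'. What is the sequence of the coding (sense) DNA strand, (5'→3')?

The coding DNA strand has the same 5'→3' sequence as the mRNA with U replaced by T.

5'-AGCCTATAACCCAAGCCCGACGTCCTAATTGCTACTGTACCAGTGGGATATTGGACACACCATATTAATGTTCAGCAACACAAGTC-3'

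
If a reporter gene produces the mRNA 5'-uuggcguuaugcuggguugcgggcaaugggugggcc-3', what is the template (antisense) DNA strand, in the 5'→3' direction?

5'-GGCCCACCCATTGCCCGCAACCCAGCATAACGCCAA-3'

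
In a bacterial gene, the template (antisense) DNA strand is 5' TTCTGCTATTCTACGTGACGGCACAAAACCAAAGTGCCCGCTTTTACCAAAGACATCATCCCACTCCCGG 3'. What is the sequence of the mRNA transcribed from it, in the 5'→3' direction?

The mRNA has the sequence of the coding strand (reverse complement of the template) with T→U. Reverse complement of TTCTGCTATTCTACGTGACGGCACAAAACCAAAGTGCCCGCTTTTACCAAAGACATCATCCCACTCCCGG is CCGGGAGTGGGATGATGTCTTTGGTAAAAGCGGGCACTTTGGTTTTGTGCCGTCACGTAGAATAGCAGAA; then T→U.

5'-CCGGGAGUGGGAUGAUGUCUUUGGUAAAAGCGGGCACUUUGGUUUUGUGCCGUCACGUAGAAUAGCAGAA-3'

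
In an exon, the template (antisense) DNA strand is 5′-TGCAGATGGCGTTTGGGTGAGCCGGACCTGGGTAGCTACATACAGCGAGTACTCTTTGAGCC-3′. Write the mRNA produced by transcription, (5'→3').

5'-GGCUCAAAGAGUACUCGCUGUAUGUAGCUACCCAGGUCCGGCUCACCCAAACGCCAUCUGCA-3'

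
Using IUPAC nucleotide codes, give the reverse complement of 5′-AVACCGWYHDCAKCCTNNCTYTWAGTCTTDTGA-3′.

5'-TCAHAAGACTWARAGNNAGGMTGHDRWCGGTBT-3'

Standard pairs A↔T, G↔C; ambiguity codes pair Y↔R, K↔M, W↔W, D↔H, V↔B, N↔N. Complement (TBTGGCWRDHGTMGGANNGARAWTCAGAAHACT), then reverse for 5'→3'.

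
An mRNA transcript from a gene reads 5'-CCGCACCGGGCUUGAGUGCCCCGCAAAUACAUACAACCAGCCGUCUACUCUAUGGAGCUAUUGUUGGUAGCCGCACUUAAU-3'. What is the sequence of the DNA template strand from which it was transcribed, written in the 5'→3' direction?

Replace U with T to get the coding DNA strand: CCGCACCGGGCTTGAGTGCCCCGCAAATACATACAACCAGCCGTCTACTCTATGGAGCTATTGTTGGTAGCCGCACTTAAT. The template strand is its reverse complement (complement GGCGTGGCCCGAACTCACGGGGCGTTTATGTATGTTGGTCGGCAGATGAGATACCTCGATAACAACCATCGGCGTGAATTA, then reverse).

5'-ATTAAGTGCGGCTACCAACAATAGCTCCATAGAGTAGACGGCTGGTTGTATGTATTTGCGGGGCACTCAAGCCCGGTGCGG-3'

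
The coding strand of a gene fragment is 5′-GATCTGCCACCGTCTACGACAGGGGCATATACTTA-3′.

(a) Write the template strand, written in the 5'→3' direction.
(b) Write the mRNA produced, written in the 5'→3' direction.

(a) The template strand is the reverse complement of the coding strand: complement CTAGACGGTGGCAGATGCTGTCCCCGTATATGAAT, then reverse.
(b) mRNA matches the coding strand with T→U.

(a) 5'-TAAGTATATGCCCCTGTCGTAGACGGTGGCAGATC-3'
(b) 5'-GAUCUGCCACCGUCUACGACAGGGGCAUAUACUUA-3'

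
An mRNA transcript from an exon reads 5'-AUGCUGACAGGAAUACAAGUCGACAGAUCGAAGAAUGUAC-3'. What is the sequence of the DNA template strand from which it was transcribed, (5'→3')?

Replace U with T to get the coding DNA strand: ATGCTGACAGGAATACAAGTCGACAGATCGAAGAATGTAC. The template strand is its reverse complement (complement TACGACTGTCCTTATGTTCAGCTGTCTAGCTTCTTACATG, then reverse).

5'-GTACATTCTTCGATCTGTCGACTTGTATTCCTGTCAGCAT-3'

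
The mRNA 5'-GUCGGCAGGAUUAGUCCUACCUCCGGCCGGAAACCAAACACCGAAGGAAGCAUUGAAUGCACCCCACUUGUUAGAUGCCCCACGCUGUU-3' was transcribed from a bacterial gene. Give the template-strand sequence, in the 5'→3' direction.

5'-AACAGCGTGGGGCATCTAACAAGTGGGGTGCATTCAATGCTTCCTTCGGTGTTTGGTTTCCGGCCGGAGGTAGGACTAATCCTGCCGAC-3'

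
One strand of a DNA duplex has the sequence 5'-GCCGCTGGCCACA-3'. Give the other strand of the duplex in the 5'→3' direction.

5'-TGTGGCCAGCGGC-3'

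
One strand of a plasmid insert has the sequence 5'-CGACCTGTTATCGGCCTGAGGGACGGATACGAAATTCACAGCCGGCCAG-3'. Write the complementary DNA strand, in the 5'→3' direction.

5′-CTGGCCGGCTGTGAATTTCGTATCCGTCCCTCAGGCCGATAACAGGTCG-3′

Pairing A↔T and G↔C gives GCTGGACAATAGCCGGACTCCCTGCCTATGCTTTAAGTGTCGGCCGGTC, running 3'→5'. Reverse for the 5'→3' convention.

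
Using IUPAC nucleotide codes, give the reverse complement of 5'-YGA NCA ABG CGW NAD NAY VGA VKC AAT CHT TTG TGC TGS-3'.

5′-SCAGCACAAADGATTGMBTCBRTNHTNWCGCVTTGNTCR-3′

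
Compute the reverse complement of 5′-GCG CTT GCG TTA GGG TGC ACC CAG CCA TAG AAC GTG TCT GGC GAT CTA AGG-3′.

Reading the sequence 3'→5' and pairing each base (A↔T, G↔C) gives the reverse complement directly.

5'-CCTTAGATCGCCAGACACGTTCTATGGCTGGGTGCACCCTAACGCAAGCGC-3'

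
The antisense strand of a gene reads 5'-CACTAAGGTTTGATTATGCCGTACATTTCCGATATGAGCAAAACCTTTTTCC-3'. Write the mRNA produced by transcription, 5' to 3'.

5'-GGAAAAAGGUUUUGCUCAUAUCGGAAAUGUACGGCAUAAUCAAACCUUAGUG-3'

The mRNA has the sequence of the coding strand (reverse complement of the template) with T→U. Reverse complement of CACTAAGGTTTGATTATGCCGTACATTTCCGATATGAGCAAAACCTTTTTCC is GGAAAAAGGTTTTGCTCATATCGGAAATGTACGGCATAATCAAACCTTAGTG; then T→U.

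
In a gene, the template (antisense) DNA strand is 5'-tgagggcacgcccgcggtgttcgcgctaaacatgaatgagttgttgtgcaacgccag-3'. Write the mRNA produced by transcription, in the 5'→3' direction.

The mRNA has the sequence of the coding strand (reverse complement of the template) with T→U. Reverse complement of TGAGGGCACGCCCGCGGTGTTCGCGCTAAACATGAATGAGTTGTTGTGCAACGCCAG is CTGGCGTTGCACAACAACTCATTCATGTTTAGCGCGAACACCGCGGGCGTGCCCTCA; then T→U.

5'-CUGGCGUUGCACAACAACUCAUUCAUGUUUAGCGCGAACACCGCGGGCGUGCCCUCA-3'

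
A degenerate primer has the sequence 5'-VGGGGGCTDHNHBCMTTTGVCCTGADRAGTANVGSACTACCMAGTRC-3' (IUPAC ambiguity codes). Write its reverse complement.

5′-GYACTKGGTAGTSCBNTACTYHTCAGGBCAAAKGVDNDHAGCCCCCB-3′

Standard pairs A↔T, G↔C; ambiguity codes pair R↔Y, M↔K, S↔S, B↔V, D↔H, N↔N. Complement (BCCCCCGAHDNDVGKAAACBGGACTHYTCATNBCSTGATGGKTCAYG), then reverse for 5'→3'.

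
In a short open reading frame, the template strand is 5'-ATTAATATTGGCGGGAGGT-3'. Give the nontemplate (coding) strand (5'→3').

5'-ACCTCCCGCCAATATTAAT-3'

The coding strand is complementary and antiparallel to the template: take the complement (A↔T, G↔C) and reverse.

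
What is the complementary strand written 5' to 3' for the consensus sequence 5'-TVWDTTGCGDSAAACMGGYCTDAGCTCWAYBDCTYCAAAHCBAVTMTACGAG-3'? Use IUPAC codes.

5'-CTCGTAKABTVGDTTTGRAGHVRTWGAGCTHAGRCCKGTTTSHCGCAAHWBA-3'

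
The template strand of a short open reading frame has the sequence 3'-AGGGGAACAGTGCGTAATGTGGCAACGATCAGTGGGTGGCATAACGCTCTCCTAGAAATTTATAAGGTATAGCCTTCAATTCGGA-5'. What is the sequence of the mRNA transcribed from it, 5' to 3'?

5'-UCCCCUUGUCACGCAUUACACCGUUGCUAGUCACCCACCGUAUUGCGAGAGGAUCUUUAAAUAUUCCAUAUCGGAAGUUAAGCCU-3'

Reading the template 3'→5' as shown, RNA polymerase pairs each base (A→U, T→A, G↔C) to build mRNA 5'→3' directly.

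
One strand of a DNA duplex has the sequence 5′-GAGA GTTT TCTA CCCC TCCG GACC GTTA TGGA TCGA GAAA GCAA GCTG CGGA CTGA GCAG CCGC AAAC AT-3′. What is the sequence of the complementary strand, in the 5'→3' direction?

The complement of GAGAGTTTTCTACCCCTCCGGACCGTTATGGATCGAGAAAGCAAGCTGCGGACTGAGCAGCCGCAAACAT is CTCTCAAAAGATGGGGAGGCCTGGCAATACCTAGCTCTTTCGTTCGACGCCTGACTCGTCGGCGTTTGTA (A↔T, G↔C). DNA strands are antiparallel, so the complementary strand runs 3'→5'; reversing gives the 5'→3' form.

5'-ATGTTTGCGGCTGCTCAGTCCGCAGCTTGCTTTCTCGATCCATAACGGTCCGGAGGGGTAGAAAACTCTC-3'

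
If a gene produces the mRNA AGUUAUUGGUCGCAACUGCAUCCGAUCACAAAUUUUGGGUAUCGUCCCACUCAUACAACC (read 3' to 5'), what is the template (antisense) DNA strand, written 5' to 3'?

5'-TCAATAACCAGCGTTGACGTAGGCTAGTGTTTAAAACCCATAGCAGGGTGAGTATGTTGG-3'

Written 5'→3' the mRNA is CCAACAUACUCACCCUGCUAUGGGUUUUAAACACUAGCCUACGUCAACGCUGGUUAUUGA, so the coding DNA strand is CCAACATACTCACCCTGCTATGGGTTTTAAACACTAGCCTACGTCAACGCTGGTTATTGA. The template is its reverse complement.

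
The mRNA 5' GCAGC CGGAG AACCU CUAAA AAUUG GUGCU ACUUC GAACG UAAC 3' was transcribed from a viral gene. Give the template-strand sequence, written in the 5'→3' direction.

5′-GTTACGTTCGAAGTAGCACCAATTTTTAGAGGTTCTCCGGCTGC-3′

Replace U with T to get the coding DNA strand: GCAGCCGGAGAACCTCTAAAAATTGGTGCTACTTCGAACGTAAC. The template strand is its reverse complement (complement CGTCGGCCTCTTGGAGATTTTTAACCACGATGAAGCTTGCATTG, then reverse).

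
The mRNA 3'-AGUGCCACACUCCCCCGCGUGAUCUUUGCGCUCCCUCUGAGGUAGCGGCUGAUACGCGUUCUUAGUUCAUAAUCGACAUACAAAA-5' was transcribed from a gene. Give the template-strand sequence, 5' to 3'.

Written 5'→3' the mRNA is AAAACAUACAGCUAAUACUUGAUUCUUGCGCAUAGUCGGCGAUGGAGUCUCCCUCGCGUUUCUAGUGCGCCCCCUCACACCGUGA, so the coding DNA strand is AAAACATACAGCTAATACTTGATTCTTGCGCATAGTCGGCGATGGAGTCTCCCTCGCGTTTCTAGTGCGCCCCCTCACACCGTGA. The template is its reverse complement.

5′-TCACGGTGTGAGGGGGCGCACTAGAAACGCGAGGGAGACTCCATCGCCGACTATGCGCAAGAATCAAGTATTAGCTGTATGTTTT-3′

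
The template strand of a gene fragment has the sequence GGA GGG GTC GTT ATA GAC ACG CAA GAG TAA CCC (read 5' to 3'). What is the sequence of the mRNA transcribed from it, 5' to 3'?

5'-GGGUUACUCUUGCGUGUCUAUAACGACCCCUCC-3'

RNA polymerase reads the template 3'→5' and synthesizes mRNA 5'→3' by base-pairing (A→U, T→A, G↔C). The complement of the template is CCTCCCCAGCAATATCTGTGCGTTCTCATTGGG; antiparallel, so 5'→3' the coding strand is GGGTTACTCTTGCGTGTCTATAACGACCCCTCC. Replace T with U for the mRNA.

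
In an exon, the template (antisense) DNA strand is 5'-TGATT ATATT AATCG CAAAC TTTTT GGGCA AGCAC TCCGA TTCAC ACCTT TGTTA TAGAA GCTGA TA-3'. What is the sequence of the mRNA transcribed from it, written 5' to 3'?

RNA polymerase reads the template 3'→5' and synthesizes mRNA 5'→3' by base-pairing (A→U, T→A, G↔C). The complement of the template is ACTAATATAATTAGCGTTTGAAAAACCCGTTCGTGAGGCTAAGTGTGGAAACAATATCTTCGACTAT; antiparallel, so 5'→3' the coding strand is TATCAGCTTCTATAACAAAGGTGTGAATCGGAGTGCTTGCCCAAAAAGTTTGCGATTAATATAATCA. Replace T with U for the mRNA.

5'-UAUCAGCUUCUAUAACAAAGGUGUGAAUCGGAGUGCUUGCCCAAAAAGUUUGCGAUUAAUAUAAUCA-3'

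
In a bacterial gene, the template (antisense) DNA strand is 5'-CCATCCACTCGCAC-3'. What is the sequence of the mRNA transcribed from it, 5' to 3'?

5′-GUGCGAGUGGAUGG-3′

The mRNA has the sequence of the coding strand (reverse complement of the template) with T→U. Reverse complement of CCATCCACTCGCAC is GTGCGAGTGGATGG; then T→U.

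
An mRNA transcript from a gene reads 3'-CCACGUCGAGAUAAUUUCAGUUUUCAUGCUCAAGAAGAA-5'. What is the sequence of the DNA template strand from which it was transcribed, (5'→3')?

5'-GGTGCAGCTCTATTAAAGTCAAAAGTACGAGTTCTTCTT-3'

Written 5'→3' the mRNA is AAGAAGAACUCGUACUUUUGACUUUAAUAGAGCUGCACC, so the coding DNA strand is AAGAAGAACTCGTACTTTTGACTTTAATAGAGCTGCACC. The template is its reverse complement.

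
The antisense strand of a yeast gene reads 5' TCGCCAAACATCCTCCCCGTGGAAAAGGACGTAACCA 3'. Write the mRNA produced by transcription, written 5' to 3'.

RNA polymerase reads the template 3'→5' and synthesizes mRNA 5'→3' by base-pairing (A→U, T→A, G↔C). The complement of the template is AGCGGTTTGTAGGAGGGGCACCTTTTCCTGCATTGGT; antiparallel, so 5'→3' the coding strand is TGGTTACGTCCTTTTCCACGGGGAGGATGTTTGGCGA. Replace T with U for the mRNA.

5'-UGGUUACGUCCUUUUCCACGGGGAGGAUGUUUGGCGA-3'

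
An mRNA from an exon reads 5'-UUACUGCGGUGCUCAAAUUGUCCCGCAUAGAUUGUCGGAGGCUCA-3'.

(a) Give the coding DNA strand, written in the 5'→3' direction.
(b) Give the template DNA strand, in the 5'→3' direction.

(a) 5′-TTACTGCGGTGCTCAAATTGTCCCGCATAGATTGTCGGAGGCTCA-3′
(b) 5'-TGAGCCTCCGACAATCTATGCGGGACAATTTGAGCACCGCAGTAA-3'

(a) The coding strand matches the mRNA with U→T.
(b) The template strand is the reverse complement of the coding strand.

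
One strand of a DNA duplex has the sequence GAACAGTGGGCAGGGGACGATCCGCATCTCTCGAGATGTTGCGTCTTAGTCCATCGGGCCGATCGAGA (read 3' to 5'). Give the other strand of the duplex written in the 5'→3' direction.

5'-CTTGTCACCCGTCCCCTGCTAGGCGTAGAGAGCTCTACAACGCAGAATCAGGTAGCCCGGCTAGCTCT-3'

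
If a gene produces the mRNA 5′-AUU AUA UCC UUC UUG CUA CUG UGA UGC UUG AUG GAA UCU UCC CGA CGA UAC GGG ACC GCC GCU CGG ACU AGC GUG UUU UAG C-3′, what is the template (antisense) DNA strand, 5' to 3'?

5'-GCTAAAACACGCTAGTCCGAGCGGCGGTCCCGTATCGTCGGGAAGATTCCATCAAGCATCACAGTAGCAAGAAGGATATAAT-3'

Replace U with T to get the coding DNA strand: ATTATATCCTTCTTGCTACTGTGATGCTTGATGGAATCTTCCCGACGATACGGGACCGCCGCTCGGACTAGCGTGTTTTAGC. The template strand is its reverse complement (complement TAATATAGGAAGAACGATGACACTACGAACTACCTTAGAAGGGCTGCTATGCCCTGGCGGCGAGCCTGATCGCACAAAATCG, then reverse).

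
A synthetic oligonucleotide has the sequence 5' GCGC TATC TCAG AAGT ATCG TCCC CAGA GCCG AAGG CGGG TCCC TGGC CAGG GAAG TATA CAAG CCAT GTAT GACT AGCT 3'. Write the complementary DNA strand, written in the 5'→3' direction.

5'-AGCTAGTCATACATGGCTTGTATACTTCCCTGGCCAGGGACCCGCCTTCGGCTCTGGGGACGATACTTCTGAGATAGCGC-3'

The complement of GCGCTATCTCAGAAGTATCGTCCCCAGAGCCGAAGGCGGGTCCCTGGCCAGGGAAGTATACAAGCCATGTATGACTAGCT is CGCGATAGAGTCTTCATAGCAGGGGTCTCGGCTTCCGCCCAGGGACCGGTCCCTTCATATGTTCGGTACATACTGATCGA (A↔T, G↔C). DNA strands are antiparallel, so the complementary strand runs 3'→5'; reversing gives the 5'→3' form.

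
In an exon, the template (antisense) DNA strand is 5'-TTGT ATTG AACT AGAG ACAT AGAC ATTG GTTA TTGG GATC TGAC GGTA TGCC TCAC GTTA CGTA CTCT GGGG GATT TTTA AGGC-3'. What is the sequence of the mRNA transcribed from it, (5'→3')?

5'-GCCUUAAAAAUCCCCCAGAGUACGUAACGUGAGGCAUACCGUCAGAUCCCAAUAACCAAUGUCUAUGUCUCUAGUUCAAUACAA-3'

The mRNA has the sequence of the coding strand (reverse complement of the template) with T→U. Reverse complement of TTGTATTGAACTAGAGACATAGACATTGGTTATTGGGATCTGACGGTATGCCTCACGTTACGTACTCTGGGGGATTTTTAAGGC is GCCTTAAAAATCCCCCAGAGTACGTAACGTGAGGCATACCGTCAGATCCCAATAACCAATGTCTATGTCTCTAGTTCAATACAA; then T→U.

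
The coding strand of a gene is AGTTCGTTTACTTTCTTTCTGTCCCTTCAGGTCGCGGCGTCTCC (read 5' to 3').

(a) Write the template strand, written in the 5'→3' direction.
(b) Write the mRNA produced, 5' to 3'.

(a) 5′-GGAGACGCCGCGACCTGAAGGGACAGAAAGAAAGTAAACGAACT-3′
(b) 5′-AGUUCGUUUACUUUCUUUCUGUCCCUUCAGGUCGCGGCGUCUCC-3′

(a) The template strand is the reverse complement of the coding strand: complement TCAAGCAAATGAAAGAAAGACAGGGAAGTCCAGCGCCGCAGAGG, then reverse.
(b) mRNA matches the coding strand with T→U.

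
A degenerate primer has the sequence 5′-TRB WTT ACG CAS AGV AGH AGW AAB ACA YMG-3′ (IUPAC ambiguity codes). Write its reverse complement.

5'-CKRTGTVTTWCTDCTBCTSTGCGTAAWVYA-3'

Standard pairs A↔T, G↔C; ambiguity codes pair R↔Y, M↔K, W↔W, S↔S, B↔V, H↔D. Complement (AYVWAATGCGTSTCBTCDTCWTTVTGTRKC), then reverse for 5'→3'.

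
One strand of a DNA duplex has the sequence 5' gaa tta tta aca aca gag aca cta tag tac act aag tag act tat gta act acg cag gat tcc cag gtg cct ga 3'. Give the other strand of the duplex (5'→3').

5'-TCAGGCACCTGGGAATCCTGCGTAGTTACATAAGTCTACTTAGTGTACTATAGTGTCTCTGTTGTTAATAATTC-3'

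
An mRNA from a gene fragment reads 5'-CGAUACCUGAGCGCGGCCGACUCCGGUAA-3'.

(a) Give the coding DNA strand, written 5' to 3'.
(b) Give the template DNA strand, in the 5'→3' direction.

(a) The coding strand matches the mRNA with U→T.
(b) The template strand is the reverse complement of the coding strand.

(a) 5'-CGATACCTGAGCGCGGCCGACTCCGGTAA-3'
(b) 5'-TTACCGGAGTCGGCCGCGCTCAGGTATCG-3'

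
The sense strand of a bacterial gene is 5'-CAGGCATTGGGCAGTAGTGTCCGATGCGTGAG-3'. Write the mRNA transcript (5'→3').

5'-CAGGCAUUGGGCAGUAGUGUCCGAUGCGUGAG-3'

The mRNA is synthesized from the template strand, so it matches the coding strand with T replaced by U.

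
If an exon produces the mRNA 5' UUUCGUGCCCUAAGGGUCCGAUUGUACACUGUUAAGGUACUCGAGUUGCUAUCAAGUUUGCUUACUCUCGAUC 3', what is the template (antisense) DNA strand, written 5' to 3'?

Replace U with T to get the coding DNA strand: TTTCGTGCCCTAAGGGTCCGATTGTACACTGTTAAGGTACTCGAGTTGCTATCAAGTTTGCTTACTCTCGATC. The template strand is its reverse complement (complement AAAGCACGGGATTCCCAGGCTAACATGTGACAATTCCATGAGCTCAACGATAGTTCAAACGAATGAGAGCTAG, then reverse).

5'-GATCGAGAGTAAGCAAACTTGATAGCAACTCGAGTACCTTAACAGTGTACAATCGGACCCTTAGGGCACGAAA-3'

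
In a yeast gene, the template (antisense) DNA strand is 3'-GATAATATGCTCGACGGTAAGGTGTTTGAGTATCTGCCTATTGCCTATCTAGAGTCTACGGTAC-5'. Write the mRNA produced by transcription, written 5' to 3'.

5′-CUAUUAUACGAGCUGCCAUUCCACAAACUCAUAGACGGAUAACGGAUAGAUCUCAGAUGCCAUG-3′

Reading the template 3'→5' as shown, RNA polymerase pairs each base (A→U, T→A, G↔C) to build mRNA 5'→3' directly.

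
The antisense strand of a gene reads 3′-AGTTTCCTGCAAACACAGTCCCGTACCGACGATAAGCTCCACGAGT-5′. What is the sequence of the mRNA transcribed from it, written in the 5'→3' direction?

5'-UCAAAGGACGUUUGUGUCAGGGCAUGGCUGCUAUUCGAGGUGCUCA-3'

Reading the template 3'→5' as shown, RNA polymerase pairs each base (A→U, T→A, G↔C) to build mRNA 5'→3' directly.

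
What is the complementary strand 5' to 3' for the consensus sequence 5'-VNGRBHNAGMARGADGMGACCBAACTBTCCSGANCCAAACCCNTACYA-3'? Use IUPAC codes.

5'-TRGTANGGGTTTGGNTCSGGAVAGTTVGGTCKCHTCYTKCTNDVYCNB-3'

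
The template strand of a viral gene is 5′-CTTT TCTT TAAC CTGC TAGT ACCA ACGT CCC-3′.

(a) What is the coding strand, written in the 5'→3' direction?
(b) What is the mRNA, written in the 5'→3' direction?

(a) 5'-GGGACGTTGGTACTAGCAGGTTAAAGAAAAG-3'
(b) 5'-GGGACGUUGGUACUAGCAGGUUAAAGAAAAG-3'

(a) The coding strand is the reverse complement of the template: complement GAAAAGAAATTGGACGATCATGGTTGCAGGG, then reverse.
(b) mRNA has the coding-strand sequence with T→U.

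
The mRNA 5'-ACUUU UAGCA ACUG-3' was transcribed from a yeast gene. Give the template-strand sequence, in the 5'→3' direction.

5'-CAGTTGCTAAAAGT-3'

Replace U with T to get the coding DNA strand: ACTTTTAGCAACTG. The template strand is its reverse complement (complement TGAAAATCGTTGAC, then reverse).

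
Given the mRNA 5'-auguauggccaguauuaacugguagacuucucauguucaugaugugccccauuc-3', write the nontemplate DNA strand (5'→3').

The coding DNA strand has the same 5'→3' sequence as the mRNA with U replaced by T.

5'-ATGTATGGCCAGTATTAACTGGTAGACTTCTCATGTTCATGATGTGCCCCATTC-3'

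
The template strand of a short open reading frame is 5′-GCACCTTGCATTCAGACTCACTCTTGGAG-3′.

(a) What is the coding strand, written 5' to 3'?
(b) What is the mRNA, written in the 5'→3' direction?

(a) The coding strand is the reverse complement of the template: complement CGTGGAACGTAAGTCTGAGTGAGAACCTC, then reverse.
(b) mRNA has the coding-strand sequence with T→U.

(a) 5'-CTCCAAGAGTGAGTCTGAATGCAAGGTGC-3'
(b) 5'-CUCCAAGAGUGAGUCUGAAUGCAAGGUGC-3'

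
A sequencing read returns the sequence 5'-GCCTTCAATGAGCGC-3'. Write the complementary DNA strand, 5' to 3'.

5′-GCGCTCATTGAAGGC-3′

The complement of GCCTTCAATGAGCGC is CGGAAGTTACTCGCG (A↔T, G↔C). DNA strands are antiparallel, so the complementary strand runs 3'→5'; reversing gives the 5'→3' form.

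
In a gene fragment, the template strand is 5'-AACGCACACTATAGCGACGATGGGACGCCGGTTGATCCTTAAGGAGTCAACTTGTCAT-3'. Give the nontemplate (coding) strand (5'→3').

5'-ATGACAAGTTGACTCCTTAAGGATCAACCGGCGTCCCATCGTCGCTATAGTGTGCGTT-3'

The coding strand is complementary and antiparallel to the template: take the complement (A↔T, G↔C) and reverse.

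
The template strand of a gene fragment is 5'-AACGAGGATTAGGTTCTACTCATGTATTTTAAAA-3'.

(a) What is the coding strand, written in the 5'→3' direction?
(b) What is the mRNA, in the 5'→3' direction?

(a) The coding strand is the reverse complement of the template: complement TTGCTCCTAATCCAAGATGAGTACATAAAATTTT, then reverse.
(b) mRNA has the coding-strand sequence with T→U.

(a) 5'-TTTTAAAATACATGAGTAGAACCTAATCCTCGTT-3'
(b) 5'-UUUUAAAAUACAUGAGUAGAACCUAAUCCUCGUU-3'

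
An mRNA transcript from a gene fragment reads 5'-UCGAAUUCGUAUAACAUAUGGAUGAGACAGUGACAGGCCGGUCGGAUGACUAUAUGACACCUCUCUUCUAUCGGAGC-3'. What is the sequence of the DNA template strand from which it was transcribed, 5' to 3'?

Replace U with T to get the coding DNA strand: TCGAATTCGTATAACATATGGATGAGACAGTGACAGGCCGGTCGGATGACTATATGACACCTCTCTTCTATCGGAGC. The template strand is its reverse complement (complement AGCTTAAGCATATTGTATACCTACTCTGTCACTGTCCGGCCAGCCTACTGATATACTGTGGAGAGAAGATAGCCTCG, then reverse).

5'-GCTCCGATAGAAGAGAGGTGTCATATAGTCATCCGACCGGCCTGTCACTGTCTCATCCATATGTTATACGAATTCGA-3'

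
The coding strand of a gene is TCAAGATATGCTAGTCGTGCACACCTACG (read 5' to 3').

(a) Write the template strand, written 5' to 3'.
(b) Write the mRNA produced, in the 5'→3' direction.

(a) The template strand is the reverse complement of the coding strand: complement AGTTCTATACGATCAGCACGTGTGGATGC, then reverse.
(b) mRNA matches the coding strand with T→U.

(a) 5'-CGTAGGTGTGCACGACTAGCATATCTTGA-3'
(b) 5'-UCAAGAUAUGCUAGUCGUGCACACCUACG-3'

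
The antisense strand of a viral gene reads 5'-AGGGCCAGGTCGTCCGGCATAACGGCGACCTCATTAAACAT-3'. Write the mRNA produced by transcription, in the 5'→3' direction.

The mRNA has the sequence of the coding strand (reverse complement of the template) with T→U. Reverse complement of AGGGCCAGGTCGTCCGGCATAACGGCGACCTCATTAAACAT is ATGTTTAATGAGGTCGCCGTTATGCCGGACGACCTGGCCCT; then T→U.

5'-AUGUUUAAUGAGGUCGCCGUUAUGCCGGACGACCUGGCCCU-3'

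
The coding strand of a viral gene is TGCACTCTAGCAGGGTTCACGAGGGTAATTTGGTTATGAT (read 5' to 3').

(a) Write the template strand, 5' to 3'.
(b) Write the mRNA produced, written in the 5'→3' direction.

(a) 5'-ATCATAACCAAATTACCCTCGTGAACCCTGCTAGAGTGCA-3'
(b) 5'-UGCACUCUAGCAGGGUUCACGAGGGUAAUUUGGUUAUGAU-3'

(a) The template strand is the reverse complement of the coding strand: complement ACGTGAGATCGTCCCAAGTGCTCCCATTAAACCAATACTA, then reverse.
(b) mRNA matches the coding strand with T→U.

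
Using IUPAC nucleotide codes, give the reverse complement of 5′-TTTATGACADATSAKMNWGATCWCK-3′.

Standard pairs A↔T, G↔C; ambiguity codes pair M↔K, W↔W, S↔S, D↔H, N↔N. Complement (AAATACTGTHTASTMKNWCTAGWGM), then reverse for 5'→3'.

5'-MGWGATCWNKMTSATHTGTCATAAA-3'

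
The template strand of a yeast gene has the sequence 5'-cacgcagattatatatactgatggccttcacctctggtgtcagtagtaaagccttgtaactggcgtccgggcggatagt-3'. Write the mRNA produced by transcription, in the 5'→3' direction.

RNA polymerase reads the template 3'→5' and synthesizes mRNA 5'→3' by base-pairing (A→U, T→A, G↔C). The complement of the template is GTGCGTCTAATATATATGACTACCGGAAGTGGAGACCACAGTCATCATTTCGGAACATTGACCGCAGGCCCGCCTATCA; antiparallel, so 5'→3' the coding strand is ACTATCCGCCCGGACGCCAGTTACAAGGCTTTACTACTGACACCAGAGGTGAAGGCCATCAGTATATATAATCTGCGTG. Replace T with U for the mRNA.

5'-ACUAUCCGCCCGGACGCCAGUUACAAGGCUUUACUACUGACACCAGAGGUGAAGGCCAUCAGUAUAUAUAAUCUGCGUG-3'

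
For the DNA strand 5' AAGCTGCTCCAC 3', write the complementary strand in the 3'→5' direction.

3'-TTCGACGAGGTG-5'

Base-pairing A↔T, G↔C gives the complement. The complementary strand is antiparallel, so paired with a 5'→3' strand it runs 3'→5'.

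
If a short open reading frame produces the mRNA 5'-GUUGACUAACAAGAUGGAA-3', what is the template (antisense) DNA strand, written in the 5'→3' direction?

Replace U with T to get the coding DNA strand: GTTGACTAACAAGATGGAA. The template strand is its reverse complement (complement CAACTGATTGTTCTACCTT, then reverse).

5'-TTCCATCTTGTTAGTCAAC-3'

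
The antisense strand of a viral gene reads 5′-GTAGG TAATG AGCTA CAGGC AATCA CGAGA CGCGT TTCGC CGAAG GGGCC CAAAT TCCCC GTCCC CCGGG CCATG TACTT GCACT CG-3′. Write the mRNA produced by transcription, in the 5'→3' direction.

5'-CGAGUGCAAGUACAUGGCCCGGGGGACGGGGAAUUUGGGCCCCUUCGGCGAAACGCGUCUCGUGAUUGCCUGUAGCUCAUUACCUAC-3'

RNA polymerase reads the template 3'→5' and synthesizes mRNA 5'→3' by base-pairing (A→U, T→A, G↔C). The complement of the template is CATCCATTACTCGATGTCCGTTAGTGCTCTGCGCAAAGCGGCTTCCCCGGGTTTAAGGGGCAGGGGGCCCGGTACATGAACGTGAGC; antiparallel, so 5'→3' the coding strand is CGAGTGCAAGTACATGGCCCGGGGGACGGGGAATTTGGGCCCCTTCGGCGAAACGCGTCTCGTGATTGCCTGTAGCTCATTACCTAC. Replace T with U for the mRNA.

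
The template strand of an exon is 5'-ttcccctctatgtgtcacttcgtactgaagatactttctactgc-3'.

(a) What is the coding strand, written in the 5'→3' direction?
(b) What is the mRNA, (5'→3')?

(a) 5'-GCAGTAGAAAGTATCTTCAGTACGAAGTGACACATAGAGGGGAA-3'
(b) 5′-GCAGUAGAAAGUAUCUUCAGUACGAAGUGACACAUAGAGGGGAA-3′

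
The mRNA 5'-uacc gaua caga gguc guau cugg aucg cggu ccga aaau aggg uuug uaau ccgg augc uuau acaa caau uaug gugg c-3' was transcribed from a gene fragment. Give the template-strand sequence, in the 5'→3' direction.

Replace U with T to get the coding DNA strand: TACCGATACAGAGGTCGTATCTGGATCGCGGTCCGAAAATAGGGTTTGTAATCCGGATGCTTATACAACAATTATGGTGGC. The template strand is its reverse complement (complement ATGGCTATGTCTCCAGCATAGACCTAGCGCCAGGCTTTTATCCCAAACATTAGGCCTACGAATATGTTGTTAATACCACCG, then reverse).

5′-GCCACCATAATTGTTGTATAAGCATCCGGATTACAAACCCTATTTTCGGACCGCGATCCAGATACGACCTCTGTATCGGTA-3′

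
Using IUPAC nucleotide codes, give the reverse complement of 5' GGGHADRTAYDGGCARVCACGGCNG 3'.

5'-CNGCCGTGBYTGCCHRTAYHTDCCC-3'

Standard pairs A↔T, G↔C; ambiguity codes pair R↔Y, D↔H, V↔B, N↔N. Complement (CCCDTHYATRHCCGTYBGTGCCGNC), then reverse for 5'→3'.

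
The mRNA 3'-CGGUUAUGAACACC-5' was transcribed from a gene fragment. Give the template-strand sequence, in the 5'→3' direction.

5'-GCCAATACTTGTGG-3'

Written 5'→3' the mRNA is CCACAAGUAUUGGC, so the coding DNA strand is CCACAAGTATTGGC. The template is its reverse complement.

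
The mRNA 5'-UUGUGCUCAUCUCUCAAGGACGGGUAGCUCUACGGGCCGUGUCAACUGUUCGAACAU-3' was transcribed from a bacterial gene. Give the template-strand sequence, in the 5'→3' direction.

5'-ATGTTCGAACAGTTGACACGGCCCGTAGAGCTACCCGTCCTTGAGAGATGAGCACAA-3'

Replace U with T to get the coding DNA strand: TTGTGCTCATCTCTCAAGGACGGGTAGCTCTACGGGCCGTGTCAACTGTTCGAACAT. The template strand is its reverse complement (complement AACACGAGTAGAGAGTTCCTGCCCATCGAGATGCCCGGCACAGTTGACAAGCTTGTA, then reverse).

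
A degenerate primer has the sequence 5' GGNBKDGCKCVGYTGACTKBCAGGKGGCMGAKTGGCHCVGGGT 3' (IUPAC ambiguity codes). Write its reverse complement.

5′-ACCCBGDGCCAMTCKGCCMCCTGVMAGTCARCBGMGCHMVNCC-3′

Standard pairs A↔T, G↔C; ambiguity codes pair Y↔R, M↔K, B↔V, D↔H, N↔N. Complement (CCNVMHCGMGBCRACTGAMVGTCCMCCGKCTMACCGDGBCCCA), then reverse for 5'→3'.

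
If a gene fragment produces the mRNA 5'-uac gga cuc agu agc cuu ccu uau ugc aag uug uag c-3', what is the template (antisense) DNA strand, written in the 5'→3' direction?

5'-GCTACAACTTGCAATAAGGAAGGCTACTGAGTCCGTA-3'

Replace U with T to get the coding DNA strand: TACGGACTCAGTAGCCTTCCTTATTGCAAGTTGTAGC. The template strand is its reverse complement (complement ATGCCTGAGTCATCGGAAGGAATAACGTTCAACATCG, then reverse).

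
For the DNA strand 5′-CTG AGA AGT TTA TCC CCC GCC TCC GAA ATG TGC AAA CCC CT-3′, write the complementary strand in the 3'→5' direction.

Base-pairing A↔T, G↔C gives the complement. The complementary strand is antiparallel, so paired with a 5'→3' strand it runs 3'→5'.

3'-GACTCTTCAAATAGGGGGCGGAGGCTTTACACGTTTGGGGA-5'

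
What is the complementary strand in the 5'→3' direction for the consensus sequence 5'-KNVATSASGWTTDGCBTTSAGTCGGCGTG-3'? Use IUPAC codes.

5'-CACGCCGACTSAAVGCHAAWCSTSATBNM-3'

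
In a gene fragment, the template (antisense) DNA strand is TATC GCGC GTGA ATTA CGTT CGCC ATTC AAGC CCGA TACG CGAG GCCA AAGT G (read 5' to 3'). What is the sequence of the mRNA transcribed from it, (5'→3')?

5'-CACUUUGGCCUCGCGUAUCGGGCUUGAAUGGCGAACGUAAUUCACGCGCGAUA-3'

The mRNA has the sequence of the coding strand (reverse complement of the template) with T→U. Reverse complement of TATCGCGCGTGAATTACGTTCGCCATTCAAGCCCGATACGCGAGGCCAAAGTG is CACTTTGGCCTCGCGTATCGGGCTTGAATGGCGAACGTAATTCACGCGCGATA; then T→U.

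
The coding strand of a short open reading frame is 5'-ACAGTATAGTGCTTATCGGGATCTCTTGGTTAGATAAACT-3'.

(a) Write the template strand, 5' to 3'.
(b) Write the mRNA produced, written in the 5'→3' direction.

(a) 5'-AGTTTATCTAACCAAGAGATCCCGATAAGCACTATACTGT-3'
(b) 5'-ACAGUAUAGUGCUUAUCGGGAUCUCUUGGUUAGAUAAACU-3'

(a) The template strand is the reverse complement of the coding strand: complement TGTCATATCACGAATAGCCCTAGAGAACCAATCTATTTGA, then reverse.
(b) mRNA matches the coding strand with T→U.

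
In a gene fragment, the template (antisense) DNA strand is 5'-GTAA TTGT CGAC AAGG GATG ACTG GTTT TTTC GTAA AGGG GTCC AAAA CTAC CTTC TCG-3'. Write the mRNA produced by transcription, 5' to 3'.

RNA polymerase reads the template 3'→5' and synthesizes mRNA 5'→3' by base-pairing (A→U, T→A, G↔C). The complement of the template is CATTAACAGCTGTTCCCTACTGACCAAAAAAGCATTTCCCCAGGTTTTGATGGAAGAGC; antiparallel, so 5'→3' the coding strand is CGAGAAGGTAGTTTTGGACCCCTTTACGAAAAAACCAGTCATCCCTTGTCGACAATTAC. Replace T with U for the mRNA.

5′-CGAGAAGGUAGUUUUGGACCCCUUUACGAAAAAACCAGUCAUCCCUUGUCGACAAUUAC-3′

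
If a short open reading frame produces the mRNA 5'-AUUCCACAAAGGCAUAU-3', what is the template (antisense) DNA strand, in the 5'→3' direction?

5′-ATATGCCTTTGTGGAAT-3′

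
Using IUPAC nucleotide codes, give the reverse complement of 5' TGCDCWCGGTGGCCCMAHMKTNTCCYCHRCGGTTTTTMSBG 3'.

5'-CVSKAAAAACCGYDGRGGANAMKDTKGGGCCACCGWGHGCA-3'

Standard pairs A↔T, G↔C; ambiguity codes pair R↔Y, M↔K, W↔W, S↔S, B↔V, D↔H, N↔N. Complement (ACGHGWGCCACCGGGKTDKMANAGGRGDYGCCAAAAAKSVC), then reverse for 5'→3'.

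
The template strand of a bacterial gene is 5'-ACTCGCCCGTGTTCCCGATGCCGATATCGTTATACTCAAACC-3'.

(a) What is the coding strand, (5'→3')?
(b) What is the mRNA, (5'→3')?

(a) The coding strand is the reverse complement of the template: complement TGAGCGGGCACAAGGGCTACGGCTATAGCAATATGAGTTTGG, then reverse.
(b) mRNA has the coding-strand sequence with T→U.

(a) 5'-GGTTTGAGTATAACGATATCGGCATCGGGAACACGGGCGAGT-3'
(b) 5'-GGUUUGAGUAUAACGAUAUCGGCAUCGGGAACACGGGCGAGU-3'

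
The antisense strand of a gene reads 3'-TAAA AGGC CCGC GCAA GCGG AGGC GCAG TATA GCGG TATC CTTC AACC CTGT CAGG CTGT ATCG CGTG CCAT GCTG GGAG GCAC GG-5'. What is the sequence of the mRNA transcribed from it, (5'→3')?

5'-AUUUUCCGGGCGCGUUCGCCUCCGCGUCAUAUCGCCAUAGGAAGUUGGGACAGUCCGACAUAGCGCACGGUACGACCCUCCGUGCC-3'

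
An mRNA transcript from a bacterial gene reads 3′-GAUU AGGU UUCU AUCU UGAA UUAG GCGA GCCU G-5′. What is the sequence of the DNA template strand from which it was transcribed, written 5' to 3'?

5′-CTAATCCAAAGATAGAACTTAATCCGCTCGGAC-3′

Written 5'→3' the mRNA is GUCCGAGCGGAUUAAGUUCUAUCUUUGGAUUAG, so the coding DNA strand is GTCCGAGCGGATTAAGTTCTATCTTTGGATTAG. The template is its reverse complement.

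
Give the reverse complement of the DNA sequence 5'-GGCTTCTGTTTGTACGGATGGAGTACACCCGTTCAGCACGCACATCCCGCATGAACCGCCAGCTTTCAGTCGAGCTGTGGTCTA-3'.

5'-TAGACCACAGCTCGACTGAAAGCTGGCGGTTCATGCGGGATGTGCGTGCTGAACGGGTGTACTCCATCCGTACAAACAGAAGCC-3'

Reading the sequence 3'→5' and pairing each base (A↔T, G↔C) gives the reverse complement directly.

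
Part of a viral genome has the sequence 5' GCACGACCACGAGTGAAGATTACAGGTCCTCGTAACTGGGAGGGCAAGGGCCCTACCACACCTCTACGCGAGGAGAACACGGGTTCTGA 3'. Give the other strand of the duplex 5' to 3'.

5'-TCAGAACCCGTGTTCTCCTCGCGTAGAGGTGTGGTAGGGCCCTTGCCCTCCCAGTTACGAGGACCTGTAATCTTCACTCGTGGTCGTGC-3'

The complement of GCACGACCACGAGTGAAGATTACAGGTCCTCGTAACTGGGAGGGCAAGGGCCCTACCACACCTCTACGCGAGGAGAACACGGGTTCTGA is CGTGCTGGTGCTCACTTCTAATGTCCAGGAGCATTGACCCTCCCGTTCCCGGGATGGTGTGGAGATGCGCTCCTCTTGTGCCCAAGACT (A↔T, G↔C). DNA strands are antiparallel, so the complementary strand runs 3'→5'; reversing gives the 5'→3' form.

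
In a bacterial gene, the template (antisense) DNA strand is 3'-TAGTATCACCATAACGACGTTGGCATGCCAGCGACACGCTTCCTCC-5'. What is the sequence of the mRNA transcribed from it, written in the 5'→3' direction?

Reading the template 3'→5' as shown, RNA polymerase pairs each base (A→U, T→A, G↔C) to build mRNA 5'→3' directly.

5'-AUCAUAGUGGUAUUGCUGCAACCGUACGGUCGCUGUGCGAAGGAGG-3'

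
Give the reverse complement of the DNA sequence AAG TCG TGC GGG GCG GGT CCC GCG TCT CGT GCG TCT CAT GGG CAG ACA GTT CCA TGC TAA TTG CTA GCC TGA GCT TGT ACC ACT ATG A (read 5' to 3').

5'-TCATAGTGGTACAAGCTCAGGCTAGCAATTAGCATGGAACTGTCTGCCCATGAGACGCACGAGACGCGGGACCCGCCCCGCACGACTT-3'

Complement each base (A↔T, G↔C): TTCAGCACGCCCCGCCCAGGGCGCAGAGCACGCAGAGTACCCGTCTGTCAAGGTACGATTAACGATCGGACTCGAACATGGTGATACT. Then reverse.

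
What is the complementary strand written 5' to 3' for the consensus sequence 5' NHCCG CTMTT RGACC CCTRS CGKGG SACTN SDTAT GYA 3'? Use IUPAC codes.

5'-TRCATAHSNAGTSCCMCGSYAGGGGTCYAAKAGCGGDN-3'

Standard pairs A↔T, G↔C; ambiguity codes pair R↔Y, M↔K, S↔S, D↔H, N↔N. Complement (NDGGCGAKAAYCTGGGGAYSGCMCCSTGANSHATACRT), then reverse for 5'→3'.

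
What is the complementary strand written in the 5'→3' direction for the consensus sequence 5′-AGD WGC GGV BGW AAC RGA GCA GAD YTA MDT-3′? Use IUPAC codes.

5'-AHKTARHTCTGCTCYGTTWCVBCCGCWHCT-3'

Standard pairs A↔T, G↔C; ambiguity codes pair R↔Y, M↔K, W↔W, B↔V, D↔H. Complement (TCHWCGCCBVCWTTGYCTCGTCTHRATKHA), then reverse for 5'→3'.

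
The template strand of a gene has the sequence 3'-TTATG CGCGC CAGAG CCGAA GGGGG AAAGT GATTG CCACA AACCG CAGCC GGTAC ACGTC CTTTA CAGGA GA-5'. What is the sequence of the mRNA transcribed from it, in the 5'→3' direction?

5'-AAUACGCGCGGUCUCGGCUUCCCCCUUUCACUAACGGUGUUUGGCGUCGGCCAUGUGCAGGAAAUGUCCUCU-3'

Reading the template 3'→5' as shown, RNA polymerase pairs each base (A→U, T→A, G↔C) to build mRNA 5'→3' directly.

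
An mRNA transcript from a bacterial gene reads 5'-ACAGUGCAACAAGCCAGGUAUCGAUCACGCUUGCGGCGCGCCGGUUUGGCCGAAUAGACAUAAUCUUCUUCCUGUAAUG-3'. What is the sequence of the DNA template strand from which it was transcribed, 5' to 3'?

5'-CATTACAGGAAGAAGATTATGTCTATTCGGCCAAACCGGCGCGCCGCAAGCGTGATCGATACCTGGCTTGTTGCACTGT-3'

Replace U with T to get the coding DNA strand: ACAGTGCAACAAGCCAGGTATCGATCACGCTTGCGGCGCGCCGGTTTGGCCGAATAGACATAATCTTCTTCCTGTAATG. The template strand is its reverse complement (complement TGTCACGTTGTTCGGTCCATAGCTAGTGCGAACGCCGCGCGGCCAAACCGGCTTATCTGTATTAGAAGAAGGACATTAC, then reverse).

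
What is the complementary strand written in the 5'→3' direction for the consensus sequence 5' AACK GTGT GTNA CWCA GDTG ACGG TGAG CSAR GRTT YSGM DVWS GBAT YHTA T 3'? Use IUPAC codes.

5'-ATADRATVCSWBHKCSRAAYCYTSGCTCACCGTCAHCTGWGTNACACACMGTT-3'

Standard pairs A↔T, G↔C; ambiguity codes pair R↔Y, M↔K, W↔W, S↔S, B↔V, D↔H, N↔N. Complement (TTGMCACACANTGWGTCHACTGCCACTCGSTYCYAARSCKHBWSCVTARDATA), then reverse for 5'→3'.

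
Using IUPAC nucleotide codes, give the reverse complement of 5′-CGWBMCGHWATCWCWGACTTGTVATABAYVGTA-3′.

5'-TACBRTVTATBACAAGTCWGWGATWDCGKVWCG-3'

Standard pairs A↔T, G↔C; ambiguity codes pair Y↔R, M↔K, W↔W, B↔V, H↔D. Complement (GCWVKGCDWTAGWGWCTGAACABTATVTRBCAT), then reverse for 5'→3'.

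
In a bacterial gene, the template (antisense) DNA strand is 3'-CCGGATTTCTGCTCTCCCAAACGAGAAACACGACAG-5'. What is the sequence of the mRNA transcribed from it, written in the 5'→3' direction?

Reading the template 3'→5' as shown, RNA polymerase pairs each base (A→U, T→A, G↔C) to build mRNA 5'→3' directly.

5′-GGCCUAAAGACGAGAGGGUUUGCUCUUUGUGCUGUC-3′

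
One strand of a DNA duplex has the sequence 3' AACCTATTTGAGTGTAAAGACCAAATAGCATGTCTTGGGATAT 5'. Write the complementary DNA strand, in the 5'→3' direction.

The strand is given 3'→5', so its complement runs 5'→3' in the same left-to-right order: pair each base A↔T, G↔C.

5'-TTGGATAAACTCACATTTCTGGTTTATCGTACAGAACCCTATA-3'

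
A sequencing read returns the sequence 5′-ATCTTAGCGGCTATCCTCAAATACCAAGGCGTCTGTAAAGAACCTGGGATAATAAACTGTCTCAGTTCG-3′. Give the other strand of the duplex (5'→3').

Pairing A↔T and G↔C gives TAGAATCGCCGATAGGAGTTTATGGTTCCGCAGACATTTCTTGGACCCTATTATTTGACAGAGTCAAGC, running 3'→5'. Reverse for the 5'→3' convention.

5'-CGAACTGAGACAGTTTATTATCCCAGGTTCTTTACAGACGCCTTGGTATTTGAGGATAGCCGCTAAGAT-3'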